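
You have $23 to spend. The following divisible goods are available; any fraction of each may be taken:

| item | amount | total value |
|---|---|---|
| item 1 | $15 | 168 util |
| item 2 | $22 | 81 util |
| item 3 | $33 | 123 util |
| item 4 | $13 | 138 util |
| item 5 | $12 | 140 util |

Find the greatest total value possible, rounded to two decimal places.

263.20

Take in order of value per unit:
- item 5 (140/12 per unit): all 12 → value 140, running total 140.00
- item 1 (168/15 per unit): 11 of 15 → value 11×168/15 = 123.2000, running total 263.20
Total 263.20.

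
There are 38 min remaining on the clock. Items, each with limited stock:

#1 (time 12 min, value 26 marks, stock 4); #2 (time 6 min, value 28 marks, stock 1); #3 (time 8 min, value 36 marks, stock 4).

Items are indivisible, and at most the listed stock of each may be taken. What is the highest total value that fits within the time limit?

Top feasible selections:
- 1×#2 + 4×#3: time 38, value 172
- 4×#3: time 32, value 144
- 1×#2 + 3×#3: time 30, value 136
- 1×#1 + 3×#3: time 36, value 134
Best: 172 marks.

172 marks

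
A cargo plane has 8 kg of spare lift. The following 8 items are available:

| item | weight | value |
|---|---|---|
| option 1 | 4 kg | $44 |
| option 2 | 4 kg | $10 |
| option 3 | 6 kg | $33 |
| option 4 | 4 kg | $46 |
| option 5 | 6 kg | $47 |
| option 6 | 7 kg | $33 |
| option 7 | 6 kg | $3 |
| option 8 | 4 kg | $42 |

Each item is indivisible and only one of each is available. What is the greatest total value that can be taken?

$90

Check high-value combinations within 8 kg:
- option 1+option 4: weight 4+4=8, value 44+46=90
- option 4+option 8: weight 4+4=8, value 46+42=88
- option 1+option 8: weight 4+4=8, value 44+42=86
- option 2+option 4: weight 4+4=8, value 10+46=56
Best: $90.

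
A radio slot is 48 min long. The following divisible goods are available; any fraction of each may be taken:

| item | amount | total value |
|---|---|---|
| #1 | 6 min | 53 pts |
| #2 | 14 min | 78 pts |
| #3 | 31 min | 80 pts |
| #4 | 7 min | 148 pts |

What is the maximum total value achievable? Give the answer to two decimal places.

Take in order of value per unit:
- #4 (148/7 per unit): all 7 → value 148, running total 148.00
- #1 (53/6 per unit): all 6 → value 53, running total 201.00
- #2 (78/14 per unit): all 14 → value 78, running total 279.00
- #3 (80/31 per unit): 21 of 31 → value 21×80/31 = 54.1935, running total 333.19
Total 333.19.

333.19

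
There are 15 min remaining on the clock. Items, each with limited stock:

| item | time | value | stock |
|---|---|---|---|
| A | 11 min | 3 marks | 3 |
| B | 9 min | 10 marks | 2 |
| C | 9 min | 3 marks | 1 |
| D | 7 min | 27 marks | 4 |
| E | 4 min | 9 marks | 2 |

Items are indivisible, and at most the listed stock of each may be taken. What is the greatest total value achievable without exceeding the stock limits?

54 marks

Top feasible selections:
- 2×D: time 14, value 54
- 1×D + 2×E: time 15, value 45
- 1×D + 1×E: time 11, value 36
- 1×D: time 7, value 27
Best: 54 marks.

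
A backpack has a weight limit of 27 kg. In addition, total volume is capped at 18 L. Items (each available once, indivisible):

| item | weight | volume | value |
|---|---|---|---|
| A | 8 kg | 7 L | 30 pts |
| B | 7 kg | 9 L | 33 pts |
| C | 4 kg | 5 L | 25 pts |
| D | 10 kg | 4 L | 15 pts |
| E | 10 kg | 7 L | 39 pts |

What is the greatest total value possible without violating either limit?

Feasible sets respecting both limits:
- C+D+E: weight 24, volume 16, value 79
- B+C+D: weight 21, volume 18, value 73
- B+E: weight 17, volume 16, value 72
Best: 79 pts.

79 pts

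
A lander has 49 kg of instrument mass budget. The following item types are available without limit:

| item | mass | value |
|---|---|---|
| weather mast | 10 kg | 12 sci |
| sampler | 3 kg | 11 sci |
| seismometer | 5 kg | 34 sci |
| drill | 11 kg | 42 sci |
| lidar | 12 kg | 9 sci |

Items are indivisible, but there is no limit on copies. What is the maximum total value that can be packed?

317 sci

Best value-per-unit is seismometer at 34/5; filling with it alone gives 9×34 = 306.
Optimal mix: 1×sampler + 9×seismometer → mass 48, value 317.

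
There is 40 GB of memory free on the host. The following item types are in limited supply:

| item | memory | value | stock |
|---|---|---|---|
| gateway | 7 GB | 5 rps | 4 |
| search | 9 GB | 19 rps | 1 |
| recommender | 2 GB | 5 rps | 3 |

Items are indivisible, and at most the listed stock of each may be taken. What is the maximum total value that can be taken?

Best selections within memory 40 and stock limits:
- 3×gateway + 1×search + 3×recommender: memory 36, value 49
- 2×gateway + 1×search + 3×recommender: memory 29, value 44
Best: 49 rps.

49 rps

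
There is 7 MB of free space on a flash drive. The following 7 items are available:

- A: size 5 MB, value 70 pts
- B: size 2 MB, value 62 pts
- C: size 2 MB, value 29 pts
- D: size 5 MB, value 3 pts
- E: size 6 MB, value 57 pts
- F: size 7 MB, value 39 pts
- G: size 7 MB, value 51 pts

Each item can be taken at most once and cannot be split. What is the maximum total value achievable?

Check high-value combinations within 7 MB:
- A+B: size 5+2=7, value 70+62=132
- A+C: size 5+2=7, value 70+29=99
- B+C: size 2+2=4, value 62+29=91
Best: 132 pts.

132 pts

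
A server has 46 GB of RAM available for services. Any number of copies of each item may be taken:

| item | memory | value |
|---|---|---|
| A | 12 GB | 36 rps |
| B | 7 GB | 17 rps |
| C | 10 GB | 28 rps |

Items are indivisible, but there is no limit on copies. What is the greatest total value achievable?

136 rps

Best value-per-unit is A at 36/12; filling with it alone gives 3×36 = 108.
Optimal mix: 3×A + 1×C → memory 46, value 136.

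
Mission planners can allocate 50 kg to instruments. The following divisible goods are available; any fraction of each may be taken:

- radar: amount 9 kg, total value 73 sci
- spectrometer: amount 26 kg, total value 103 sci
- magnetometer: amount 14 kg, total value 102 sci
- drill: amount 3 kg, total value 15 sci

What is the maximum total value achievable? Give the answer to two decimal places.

Take in order of value per unit:
- radar (73/9 per unit): all 9 → value 73, running total 73.00
- magnetometer (102/14 per unit): all 14 → value 102, running total 175.00
- drill (15/3 per unit): all 3 → value 15, running total 190.00
- spectrometer (103/26 per unit): 24 of 26 → value 24×103/26 = 95.0769, running total 285.08
Total 285.08.

285.08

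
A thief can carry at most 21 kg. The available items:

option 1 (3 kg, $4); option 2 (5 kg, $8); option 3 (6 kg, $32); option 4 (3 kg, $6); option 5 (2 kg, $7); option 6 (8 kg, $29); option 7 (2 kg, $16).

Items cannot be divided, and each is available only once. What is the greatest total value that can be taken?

$90

Check high-value combinations within 21 kg:
- option 3+option 4+option 5+option 6+option 7: weight 6+3+2+8+2=21, value 32+6+7+29+16=90
- option 1+option 3+option 5+option 6+option 7: weight 3+6+2+8+2=21, value 4+32+7+29+16=88
- option 2+option 3+option 6+option 7: weight 5+6+8+2=21, value 8+32+29+16=85
- option 3+option 5+option 6+option 7: weight 6+2+8+2=18, value 32+7+29+16=84
Best: $90.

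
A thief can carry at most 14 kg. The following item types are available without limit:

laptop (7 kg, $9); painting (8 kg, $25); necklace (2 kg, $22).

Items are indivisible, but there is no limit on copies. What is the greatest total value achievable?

Best value-per-unit is necklace at 22/2, and filling with it alone uses weight 7×2=14. No mix of the others beats 7×22 = 154.

$154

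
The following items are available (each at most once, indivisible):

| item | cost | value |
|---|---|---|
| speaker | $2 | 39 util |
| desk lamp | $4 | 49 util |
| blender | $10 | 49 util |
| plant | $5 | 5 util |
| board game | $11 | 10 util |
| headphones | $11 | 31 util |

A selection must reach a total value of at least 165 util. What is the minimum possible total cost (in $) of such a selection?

27

Subsets with value ≥ 165, sorted by total cost:
- speaker+desk lamp+blender+headphones: cost 27, value 168
- speaker+desk lamp+blender+plant+headphones: cost 32, value 173
Minimum cost: 27 $.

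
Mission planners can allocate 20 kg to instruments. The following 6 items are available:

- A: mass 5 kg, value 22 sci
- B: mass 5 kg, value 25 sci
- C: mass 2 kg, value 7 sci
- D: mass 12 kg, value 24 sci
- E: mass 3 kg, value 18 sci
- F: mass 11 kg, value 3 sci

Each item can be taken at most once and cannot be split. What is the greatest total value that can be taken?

This is a 0/1 knapsack; check combinations near the capacity.
- A+B+C+E: mass 5+5+2+3=15, value 22+25+7+18=72
- B+D+E: mass 5+12+3=20, value 25+24+18=67
- A+B+E: mass 5+5+3=13, value 22+25+18=65
- A+D+E: mass 5+12+3=20, value 22+24+18=64
Best: 72 sci.

72 sci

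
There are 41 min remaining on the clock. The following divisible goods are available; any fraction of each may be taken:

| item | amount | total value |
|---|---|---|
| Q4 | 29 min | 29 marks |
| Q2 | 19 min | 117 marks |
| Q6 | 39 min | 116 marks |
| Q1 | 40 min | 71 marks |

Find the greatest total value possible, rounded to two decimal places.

Take in order of value per unit:
- Q2 (117/19 per unit): all 19 → value 117, running total 117.00
- Q6 (116/39 per unit): 22 of 39 → value 22×116/39 = 65.4359, running total 182.44
Total 182.44.

182.44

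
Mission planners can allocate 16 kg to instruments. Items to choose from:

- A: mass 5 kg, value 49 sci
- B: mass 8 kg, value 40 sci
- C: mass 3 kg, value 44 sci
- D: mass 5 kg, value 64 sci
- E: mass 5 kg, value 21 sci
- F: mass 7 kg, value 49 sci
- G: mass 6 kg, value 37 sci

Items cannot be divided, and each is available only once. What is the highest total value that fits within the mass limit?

Check high-value combinations within 16 kg:
- A+C+D: mass 5+3+5=13, value 49+44+64=157
- C+D+F: mass 3+5+7=15, value 44+64+49=157
- A+D+G: mass 5+5+6=16, value 49+64+37=150
- B+C+D: mass 8+3+5=16, value 40+44+64=148
- C+D+G: mass 3+5+6=14, value 44+64+37=145
Best: 157 sci.

157 sci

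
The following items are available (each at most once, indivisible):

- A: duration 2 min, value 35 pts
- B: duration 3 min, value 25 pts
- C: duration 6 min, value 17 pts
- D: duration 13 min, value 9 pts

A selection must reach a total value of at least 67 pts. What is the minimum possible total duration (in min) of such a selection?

Subsets with value ≥ 67, sorted by total duration:
- A+B+C: duration 11, value 77
- A+B+D: duration 18, value 69
Minimum duration: 11 min.

11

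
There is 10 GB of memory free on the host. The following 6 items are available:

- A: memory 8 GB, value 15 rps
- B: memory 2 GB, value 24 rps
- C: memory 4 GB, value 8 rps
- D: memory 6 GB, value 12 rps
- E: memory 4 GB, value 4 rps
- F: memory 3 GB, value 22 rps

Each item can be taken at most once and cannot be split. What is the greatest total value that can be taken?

54 rps

This is a 0/1 knapsack; check combinations near the capacity.
- B+C+F: memory 2+4+3=9, value 24+8+22=54
- B+E+F: memory 2+4+3=9, value 24+4+22=50
- B+F: memory 2+3=5, value 24+22=46
- A+B: memory 8+2=10, value 15+24=39
- B+D: memory 2+6=8, value 24+12=36
Best: 54 rps.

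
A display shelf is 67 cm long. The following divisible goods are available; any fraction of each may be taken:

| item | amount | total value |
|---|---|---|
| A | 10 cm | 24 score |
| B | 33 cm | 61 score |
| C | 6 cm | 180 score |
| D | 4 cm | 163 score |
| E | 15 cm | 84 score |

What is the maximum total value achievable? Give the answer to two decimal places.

Take in order of value per unit:
- D (163/4 per unit): all 4 → value 163, running total 163.00
- C (180/6 per unit): all 6 → value 180, running total 343.00
- E (84/15 per unit): all 15 → value 84, running total 427.00
- A (24/10 per unit): all 10 → value 24, running total 451.00
- B (61/33 per unit): 32 of 33 → value 32×61/33 = 59.1515, running total 510.15
Total 510.15.

510.15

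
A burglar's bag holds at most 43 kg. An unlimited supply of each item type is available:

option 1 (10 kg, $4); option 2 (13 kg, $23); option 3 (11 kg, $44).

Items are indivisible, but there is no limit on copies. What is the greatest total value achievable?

Best value-per-unit is option 3 at 44/11; filling with it alone gives 3×44 = 132.
Optimal mix: 1×option 1 + 3×option 3 → weight 43, value 136.

$136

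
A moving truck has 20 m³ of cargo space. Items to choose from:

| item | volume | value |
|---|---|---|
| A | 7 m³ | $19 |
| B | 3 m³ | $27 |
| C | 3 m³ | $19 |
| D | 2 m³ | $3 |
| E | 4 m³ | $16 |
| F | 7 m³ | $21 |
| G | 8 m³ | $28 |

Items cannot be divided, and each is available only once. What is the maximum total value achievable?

Check high-value combinations within 20 m³:
- B+C+D+E+G: volume 3+3+2+4+8=20, value 27+19+3+16+28=93
- B+C+E+G: volume 3+3+4+8=18, value 27+19+16+28=90
- B+C+D+E+F: volume 3+3+2+4+7=19, value 27+19+3+16+21=86
Best: $93.

$93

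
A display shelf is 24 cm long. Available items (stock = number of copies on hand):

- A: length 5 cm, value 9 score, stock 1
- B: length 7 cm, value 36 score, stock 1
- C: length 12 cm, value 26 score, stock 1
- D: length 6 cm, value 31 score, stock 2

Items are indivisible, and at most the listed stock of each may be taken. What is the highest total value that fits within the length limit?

Top feasible selections:
- 1×A + 1×B + 2×D: length 24, value 107
- 1×B + 2×D: length 19, value 98
Best: 107 score.

107 score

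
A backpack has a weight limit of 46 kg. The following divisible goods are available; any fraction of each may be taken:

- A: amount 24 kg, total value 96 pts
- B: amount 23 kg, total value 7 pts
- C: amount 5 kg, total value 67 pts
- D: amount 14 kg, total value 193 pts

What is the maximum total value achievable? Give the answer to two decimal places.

Take in order of value per unit:
- D (193/14 per unit): all 14 → value 193, running total 193.00
- C (67/5 per unit): all 5 → value 67, running total 260.00
- A (96/24 per unit): all 24 → value 96, running total 356.00
- B (7/23 per unit): 3 of 23 → value 3×7/23 = 0.9130, running total 356.91
Total 356.91.

356.91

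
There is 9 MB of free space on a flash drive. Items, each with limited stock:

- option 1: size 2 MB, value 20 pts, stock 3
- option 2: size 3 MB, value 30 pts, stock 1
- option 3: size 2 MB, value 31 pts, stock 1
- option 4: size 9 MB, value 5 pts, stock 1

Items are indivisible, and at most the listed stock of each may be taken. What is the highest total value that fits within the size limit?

101 pts

Best selections within size 9 and stock limits:
- 2×option 1 + 1×option 2 + 1×option 3: size 9, value 101
- 3×option 1 + 1×option 3: size 8, value 91
- 3×option 1 + 1×option 2: size 9, value 90
- 1×option 1 + 1×option 2 + 1×option 3: size 7, value 81
Best: 101 pts.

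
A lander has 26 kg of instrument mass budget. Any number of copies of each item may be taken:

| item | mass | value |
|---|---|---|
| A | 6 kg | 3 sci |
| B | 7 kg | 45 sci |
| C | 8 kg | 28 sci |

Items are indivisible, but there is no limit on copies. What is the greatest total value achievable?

Best value-per-unit is B at 45/7, and filling with it alone uses mass 3×7=21. No mix of the others beats 3×45 = 135.

135 sci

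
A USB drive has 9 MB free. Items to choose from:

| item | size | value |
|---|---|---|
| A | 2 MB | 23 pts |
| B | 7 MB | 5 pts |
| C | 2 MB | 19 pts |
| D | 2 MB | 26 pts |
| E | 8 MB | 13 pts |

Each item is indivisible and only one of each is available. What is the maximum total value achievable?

Check high-value combinations within 9 MB:
- A+C+D: size 2+2+2=6, value 23+19+26=68
- A+D: size 2+2=4, value 23+26=49
- C+D: size 2+2=4, value 19+26=45
- A+C: size 2+2=4, value 23+19=42
Best: 68 pts.

68 pts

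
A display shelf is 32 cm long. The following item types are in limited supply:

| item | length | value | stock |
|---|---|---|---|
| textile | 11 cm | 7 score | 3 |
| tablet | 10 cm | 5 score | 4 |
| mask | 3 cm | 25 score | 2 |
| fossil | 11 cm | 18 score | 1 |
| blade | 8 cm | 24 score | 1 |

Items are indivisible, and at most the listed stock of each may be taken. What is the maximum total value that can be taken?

Best selections within length 32 and stock limits:
- 2×mask + 1×fossil + 1×blade: length 25, value 92
- 1×textile + 2×mask + 1×blade: length 25, value 81
Best: 92 score.

92 score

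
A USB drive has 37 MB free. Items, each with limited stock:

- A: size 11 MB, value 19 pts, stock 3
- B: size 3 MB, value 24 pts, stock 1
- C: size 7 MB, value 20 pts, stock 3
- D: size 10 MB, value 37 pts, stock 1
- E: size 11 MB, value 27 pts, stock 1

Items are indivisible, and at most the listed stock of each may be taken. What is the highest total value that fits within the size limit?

121 pts

Best selections within size 37 and stock limits:
- 1×B + 3×C + 1×D: size 34, value 121
- 1×B + 3×C + 1×E: size 35, value 111
- 1×B + 1×C + 1×D + 1×E: size 31, value 108
- 1×A + 1×B + 1×D + 1×E: size 35, value 107
Best: 121 pts.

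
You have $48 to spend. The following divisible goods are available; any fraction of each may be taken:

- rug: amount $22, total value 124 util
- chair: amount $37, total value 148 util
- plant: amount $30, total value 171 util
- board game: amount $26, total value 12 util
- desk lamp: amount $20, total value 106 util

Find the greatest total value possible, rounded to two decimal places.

Take in order of value per unit:
- plant (171/30 per unit): all 30 → value 171, running total 171.00
- rug (124/22 per unit): 18 of 22 → value 18×124/22 = 101.4545, running total 272.45
Total 272.45.

272.45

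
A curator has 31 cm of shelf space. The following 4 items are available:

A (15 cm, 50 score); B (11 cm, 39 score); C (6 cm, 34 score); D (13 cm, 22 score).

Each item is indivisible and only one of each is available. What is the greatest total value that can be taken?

95 score

Check high-value combinations within 31 cm:
- B+C+D: length 11+6+13=30, value 39+34+22=95
- A+B: length 15+11=26, value 50+39=89
- A+C: length 15+6=21, value 50+34=84
- B+C: length 11+6=17, value 39+34=73
Best: 95 score.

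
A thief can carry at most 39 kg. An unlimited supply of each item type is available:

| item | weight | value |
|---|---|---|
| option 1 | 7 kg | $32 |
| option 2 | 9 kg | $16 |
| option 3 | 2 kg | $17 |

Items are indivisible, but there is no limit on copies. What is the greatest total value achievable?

Best value-per-unit is option 3 at 17/2, and filling with it alone uses weight 19×2=38. No mix of the others beats 19×17 = 323.

$323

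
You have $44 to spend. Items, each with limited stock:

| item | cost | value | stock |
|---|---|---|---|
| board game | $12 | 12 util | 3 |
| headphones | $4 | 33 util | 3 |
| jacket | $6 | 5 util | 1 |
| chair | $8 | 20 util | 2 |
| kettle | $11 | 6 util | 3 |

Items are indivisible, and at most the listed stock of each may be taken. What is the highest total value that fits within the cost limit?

151 util

Best selections within cost 44 and stock limits:
- 1×board game + 3×headphones + 2×chair: cost 40, value 151
- 3×headphones + 2×chair + 1×kettle: cost 39, value 145
Best: 151 util.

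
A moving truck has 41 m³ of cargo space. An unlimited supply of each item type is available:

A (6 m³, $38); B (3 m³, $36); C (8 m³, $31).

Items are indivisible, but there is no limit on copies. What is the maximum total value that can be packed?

$468

Best value-per-unit is B at 36/3, and filling with it alone uses volume 13×3=39. No mix of the others beats 13×36 = 468.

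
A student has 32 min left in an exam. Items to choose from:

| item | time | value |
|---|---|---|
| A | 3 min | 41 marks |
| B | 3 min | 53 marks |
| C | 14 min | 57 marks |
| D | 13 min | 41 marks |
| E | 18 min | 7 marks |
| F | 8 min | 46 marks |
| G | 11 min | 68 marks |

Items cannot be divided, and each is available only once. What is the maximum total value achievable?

219 marks

Check high-value combinations within 32 min:
- A+B+C+G: time 3+3+14+11=31, value 41+53+57+68=219
- A+B+F+G: time 3+3+8+11=25, value 41+53+46+68=208
- A+B+D+G: time 3+3+13+11=30, value 41+53+41+68=203
- A+B+C+F: time 3+3+14+8=28, value 41+53+57+46=197
- A+B+D+F: time 3+3+13+8=27, value 41+53+41+46=181
Best: 219 marks.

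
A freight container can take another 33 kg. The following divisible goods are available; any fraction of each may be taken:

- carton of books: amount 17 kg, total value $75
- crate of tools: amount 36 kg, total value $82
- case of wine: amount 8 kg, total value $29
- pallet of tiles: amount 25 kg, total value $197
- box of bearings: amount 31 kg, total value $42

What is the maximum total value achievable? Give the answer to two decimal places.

Take in order of value per unit:
- pallet of tiles (197/25 per unit): all 25 → value 197, running total 197.00
- carton of books (75/17 per unit): 8 of 17 → value 8×75/17 = 35.2941, running total 232.29
Total 232.29.

232.29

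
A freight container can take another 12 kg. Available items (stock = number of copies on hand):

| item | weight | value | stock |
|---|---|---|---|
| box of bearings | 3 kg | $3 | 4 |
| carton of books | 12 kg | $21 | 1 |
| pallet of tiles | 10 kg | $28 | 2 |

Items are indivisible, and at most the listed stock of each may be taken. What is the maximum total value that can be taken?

Top feasible selections:
- 1×pallet of tiles: weight 10, value 28
- 1×carton of books: weight 12, value 21
- 4×box of bearings: weight 12, value 12
Best: $28.

$28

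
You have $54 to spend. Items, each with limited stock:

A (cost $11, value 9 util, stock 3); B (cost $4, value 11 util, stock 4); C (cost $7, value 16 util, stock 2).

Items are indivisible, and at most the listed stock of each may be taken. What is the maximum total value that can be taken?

Best selections within cost 54 and stock limits:
- 2×A + 4×B + 2×C: cost 52, value 94
- 1×A + 4×B + 2×C: cost 41, value 85
Best: 94 util.

94 util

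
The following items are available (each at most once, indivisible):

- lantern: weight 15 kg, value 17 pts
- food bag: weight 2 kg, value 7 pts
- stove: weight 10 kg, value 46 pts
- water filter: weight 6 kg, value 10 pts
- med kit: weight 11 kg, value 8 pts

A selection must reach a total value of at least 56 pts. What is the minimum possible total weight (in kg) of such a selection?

Subsets with value ≥ 56, sorted by total weight:
- stove+water filter: weight 16, value 56
- food bag+stove+water filter: weight 18, value 63
- food bag+stove+med kit: weight 23, value 61
Minimum weight: 16 kg.

16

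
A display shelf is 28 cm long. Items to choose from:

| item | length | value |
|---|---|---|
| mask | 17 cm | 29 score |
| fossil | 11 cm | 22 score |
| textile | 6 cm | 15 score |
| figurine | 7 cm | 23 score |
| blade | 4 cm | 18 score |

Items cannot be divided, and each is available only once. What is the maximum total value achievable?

Check high-value combinations within 28 cm:
- fossil+textile+figurine+blade: length 11+6+7+4=28, value 22+15+23+18=78
- mask+figurine+blade: length 17+7+4=28, value 29+23+18=70
- fossil+figurine+blade: length 11+7+4=22, value 22+23+18=63
- mask+textile+blade: length 17+6+4=27, value 29+15+18=62
- fossil+textile+figurine: length 11+6+7=24, value 22+15+23=60
Best: 78 score.

78 score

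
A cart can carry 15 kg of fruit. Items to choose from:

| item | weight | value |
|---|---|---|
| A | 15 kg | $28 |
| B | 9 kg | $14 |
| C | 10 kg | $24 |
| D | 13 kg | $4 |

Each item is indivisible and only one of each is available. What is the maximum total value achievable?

$28

This is a 0/1 knapsack; check combinations near the capacity.
- A: weight 15, value 28
- C: weight 10, value 24
- B: weight 9, value 14
Best: $28.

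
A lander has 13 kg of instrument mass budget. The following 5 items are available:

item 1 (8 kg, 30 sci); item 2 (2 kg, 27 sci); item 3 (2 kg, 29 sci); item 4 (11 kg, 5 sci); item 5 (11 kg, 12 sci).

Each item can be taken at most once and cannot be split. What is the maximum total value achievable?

86 sci

Check high-value combinations within 13 kg:
- item 1+item 2+item 3: mass 8+2+2=12, value 30+27+29=86
- item 1+item 3: mass 8+2=10, value 30+29=59
- item 1+item 2: mass 8+2=10, value 30+27=57
Best: 86 sci.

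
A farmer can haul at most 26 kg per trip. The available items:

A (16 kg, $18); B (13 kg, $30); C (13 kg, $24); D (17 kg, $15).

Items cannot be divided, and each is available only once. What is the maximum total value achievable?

This is a 0/1 knapsack; check combinations near the capacity.
- B+C: weight 13+13=26, value 30+24=54
- B: weight 13, value 30
- C: weight 13, value 24
- A: weight 16, value 18
- D: weight 17, value 15
Best: $54.

$54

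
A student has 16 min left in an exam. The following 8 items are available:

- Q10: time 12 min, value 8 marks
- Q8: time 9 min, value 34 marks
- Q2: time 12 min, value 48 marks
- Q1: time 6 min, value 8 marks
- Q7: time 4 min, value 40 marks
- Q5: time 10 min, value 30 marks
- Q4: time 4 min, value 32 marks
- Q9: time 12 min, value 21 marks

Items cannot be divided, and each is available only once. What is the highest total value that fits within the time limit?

88 marks

Check high-value combinations within 16 min:
- Q2+Q7: time 12+4=16, value 48+40=88
- Q1+Q7+Q4: time 6+4+4=14, value 8+40+32=80
- Q2+Q4: time 12+4=16, value 48+32=80
- Q8+Q7: time 9+4=13, value 34+40=74
Best: 88 marks.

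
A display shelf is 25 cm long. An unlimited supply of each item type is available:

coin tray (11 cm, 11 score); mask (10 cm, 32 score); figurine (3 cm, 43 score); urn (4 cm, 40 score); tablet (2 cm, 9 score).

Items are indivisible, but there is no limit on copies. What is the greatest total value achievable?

Best value-per-unit is figurine at 43/3, and filling with it alone uses length 8×3=24. No mix of the others beats 8×43 = 344.

344 score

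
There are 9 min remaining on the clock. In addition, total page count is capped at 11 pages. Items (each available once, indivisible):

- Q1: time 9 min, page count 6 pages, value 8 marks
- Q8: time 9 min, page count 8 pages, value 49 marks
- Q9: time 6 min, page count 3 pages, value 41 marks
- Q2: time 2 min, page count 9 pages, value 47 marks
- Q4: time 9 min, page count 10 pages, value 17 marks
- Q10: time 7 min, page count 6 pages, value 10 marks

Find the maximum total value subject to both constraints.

49 marks

Feasible sets respecting both limits:
- Q8: time 9, page count 8, value 49
- Q2: time 2, page count 9, value 47
- Q9: time 6, page count 3, value 41
- Q4: time 9, page count 10, value 17
Best: 49 marks.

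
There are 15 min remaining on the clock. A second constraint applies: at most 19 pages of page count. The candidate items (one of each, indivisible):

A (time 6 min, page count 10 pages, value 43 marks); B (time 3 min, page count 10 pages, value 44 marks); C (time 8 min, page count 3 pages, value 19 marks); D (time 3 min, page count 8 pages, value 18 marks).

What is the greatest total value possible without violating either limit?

63 marks

Feasible sets respecting both limits:
- B+C: time 11, page count 13, value 63
- A+C: time 14, page count 13, value 62
- B+D: time 6, page count 18, value 62
Best: 63 marks.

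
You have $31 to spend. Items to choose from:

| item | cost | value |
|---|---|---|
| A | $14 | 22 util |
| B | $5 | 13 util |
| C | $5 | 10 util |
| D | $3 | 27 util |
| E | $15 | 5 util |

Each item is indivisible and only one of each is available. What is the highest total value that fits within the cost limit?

72 util

This is a 0/1 knapsack; check combinations near the capacity.
- A+B+C+D: cost 14+5+5+3=27, value 22+13+10+27=72
- A+B+D: cost 14+5+3=22, value 22+13+27=62
- A+C+D: cost 14+5+3=22, value 22+10+27=59
- B+C+D+E: cost 5+5+3+15=28, value 13+10+27+5=55
Best: 72 util.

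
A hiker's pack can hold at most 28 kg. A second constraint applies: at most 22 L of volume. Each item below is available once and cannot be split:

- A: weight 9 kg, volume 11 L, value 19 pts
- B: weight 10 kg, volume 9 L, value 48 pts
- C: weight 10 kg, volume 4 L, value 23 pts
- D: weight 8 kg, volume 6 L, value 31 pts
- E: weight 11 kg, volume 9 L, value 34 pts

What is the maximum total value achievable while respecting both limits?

Feasible sets respecting both limits:
- B+C+D: weight 28, volume 19, value 102
- B+E: weight 21, volume 18, value 82
- B+D: weight 18, volume 15, value 79
- A+C+D: weight 27, volume 21, value 73
Best: 102 pts.

102 pts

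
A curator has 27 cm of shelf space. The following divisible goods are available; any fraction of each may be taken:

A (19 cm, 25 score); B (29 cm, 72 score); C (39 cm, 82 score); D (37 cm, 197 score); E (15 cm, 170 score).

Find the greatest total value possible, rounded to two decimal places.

Take in order of value per unit:
- E (170/15 per unit): all 15 → value 170, running total 170.00
- D (197/37 per unit): 12 of 37 → value 12×197/37 = 63.8919, running total 233.89
Total 233.89.

233.89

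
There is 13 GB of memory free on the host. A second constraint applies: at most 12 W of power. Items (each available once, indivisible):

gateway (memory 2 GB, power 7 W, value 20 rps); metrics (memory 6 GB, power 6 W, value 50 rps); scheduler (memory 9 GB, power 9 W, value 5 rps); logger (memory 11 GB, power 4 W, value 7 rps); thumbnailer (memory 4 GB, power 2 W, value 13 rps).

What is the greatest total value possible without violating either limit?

Feasible sets respecting both limits:
- metrics+thumbnailer: memory 10, power 8, value 63
- metrics: memory 6, power 6, value 50
- gateway+thumbnailer: memory 6, power 9, value 33
- gateway+logger: memory 13, power 11, value 27
Best: 63 rps.

63 rps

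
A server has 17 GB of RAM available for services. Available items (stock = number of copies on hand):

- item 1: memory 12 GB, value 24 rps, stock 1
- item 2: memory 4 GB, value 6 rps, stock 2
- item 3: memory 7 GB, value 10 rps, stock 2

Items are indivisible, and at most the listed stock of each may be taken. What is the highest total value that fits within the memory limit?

30 rps

Top feasible selections:
- 1×item 1 + 1×item 2: memory 16, value 30
- 1×item 1: memory 12, value 24
- 2×item 2 + 1×item 3: memory 15, value 22
Best: 30 rps.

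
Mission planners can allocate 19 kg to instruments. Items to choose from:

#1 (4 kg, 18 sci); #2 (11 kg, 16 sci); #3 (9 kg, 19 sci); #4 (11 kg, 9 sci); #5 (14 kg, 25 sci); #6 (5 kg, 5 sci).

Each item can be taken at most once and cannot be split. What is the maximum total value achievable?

43 sci

Check high-value combinations within 19 kg:
- #1+#5: mass 4+14=18, value 18+25=43
- #1+#3+#6: mass 4+9+5=18, value 18+19+5=42
- #1+#3: mass 4+9=13, value 18+19=37
- #1+#2: mass 4+11=15, value 18+16=34
- #5+#6: mass 14+5=19, value 25+5=30
Best: 43 sci.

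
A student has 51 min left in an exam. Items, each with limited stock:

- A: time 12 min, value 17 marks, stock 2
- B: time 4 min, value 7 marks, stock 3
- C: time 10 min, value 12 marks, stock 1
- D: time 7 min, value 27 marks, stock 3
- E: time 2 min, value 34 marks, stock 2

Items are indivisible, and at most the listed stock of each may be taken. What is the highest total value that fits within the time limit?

Best selections within time 51 and stock limits:
- 1×A + 3×B + 3×D + 2×E: time 49, value 187
- 1×A + 1×B + 1×C + 3×D + 2×E: time 51, value 185
- 2×A + 3×D + 2×E: time 49, value 183
- 3×B + 1×C + 3×D + 2×E: time 47, value 182
Best: 187 marks.

187 marks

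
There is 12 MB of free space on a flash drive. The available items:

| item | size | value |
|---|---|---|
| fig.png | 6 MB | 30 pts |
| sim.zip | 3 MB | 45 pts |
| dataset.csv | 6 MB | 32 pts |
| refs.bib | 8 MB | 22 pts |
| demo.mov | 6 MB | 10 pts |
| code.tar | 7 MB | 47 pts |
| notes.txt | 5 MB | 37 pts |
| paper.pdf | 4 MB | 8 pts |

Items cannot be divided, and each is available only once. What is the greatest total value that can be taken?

92 pts

Check high-value combinations within 12 MB:
- sim.zip+code.tar: size 3+7=10, value 45+47=92
- sim.zip+notes.txt+paper.pdf: size 3+5+4=12, value 45+37+8=90
- code.tar+notes.txt: size 7+5=12, value 47+37=84
Best: 92 pts.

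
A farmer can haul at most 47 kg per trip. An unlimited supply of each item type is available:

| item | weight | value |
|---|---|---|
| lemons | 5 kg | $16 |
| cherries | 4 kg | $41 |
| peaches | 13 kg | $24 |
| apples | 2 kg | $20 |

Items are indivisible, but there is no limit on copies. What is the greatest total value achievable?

$471

Best value-per-unit is cherries at 41/4; filling with it alone gives 11×41 = 451.
Optimal mix: 11×cherries + 1×apples → weight 46, value 471.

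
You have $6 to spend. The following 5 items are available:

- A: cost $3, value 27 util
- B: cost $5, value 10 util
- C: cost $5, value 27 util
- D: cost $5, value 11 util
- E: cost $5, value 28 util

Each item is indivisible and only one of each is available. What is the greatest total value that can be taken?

Check high-value combinations within $6:
- E: cost 5, value 28
- A: cost 3, value 27
- C: cost 5, value 27
- D: cost 5, value 11
- B: cost 5, value 10
Best: 28 util.

28 util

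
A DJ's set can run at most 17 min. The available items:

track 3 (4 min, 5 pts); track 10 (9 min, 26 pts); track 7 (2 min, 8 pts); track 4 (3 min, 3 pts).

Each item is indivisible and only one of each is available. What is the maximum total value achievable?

Check high-value combinations within 17 min:
- track 3+track 10+track 7: duration 4+9+2=15, value 5+26+8=39
- track 10+track 7+track 4: duration 9+2+3=14, value 26+8+3=37
- track 10+track 7: duration 9+2=11, value 26+8=34
- track 3+track 10+track 4: duration 4+9+3=16, value 5+26+3=34
- track 3+track 10: duration 4+9=13, value 5+26=31
Best: 39 pts.

39 pts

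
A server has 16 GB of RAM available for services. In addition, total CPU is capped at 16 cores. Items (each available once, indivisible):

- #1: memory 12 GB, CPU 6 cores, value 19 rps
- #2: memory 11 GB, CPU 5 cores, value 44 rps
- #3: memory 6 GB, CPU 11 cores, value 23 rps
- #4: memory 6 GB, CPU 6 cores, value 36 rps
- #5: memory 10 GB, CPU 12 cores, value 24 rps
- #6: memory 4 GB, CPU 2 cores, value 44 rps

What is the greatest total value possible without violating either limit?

88 rps

Feasible sets respecting both limits:
- #2+#6: memory 15, CPU 7, value 88
- #4+#6: memory 10, CPU 8, value 80
- #5+#6: memory 14, CPU 14, value 68
- #3+#6: memory 10, CPU 13, value 67
Best: 88 rps.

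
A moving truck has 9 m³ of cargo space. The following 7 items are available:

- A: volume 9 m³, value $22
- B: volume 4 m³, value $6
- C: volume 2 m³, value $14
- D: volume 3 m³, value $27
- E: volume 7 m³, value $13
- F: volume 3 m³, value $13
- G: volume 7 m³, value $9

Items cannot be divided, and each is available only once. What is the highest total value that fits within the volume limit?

$54

Check high-value combinations within 9 m³:
- C+D+F: volume 2+3+3=8, value 14+27+13=54
- B+C+D: volume 4+2+3=9, value 6+14+27=47
- C+D: volume 2+3=5, value 14+27=41
- D+F: volume 3+3=6, value 27+13=40
Best: $54.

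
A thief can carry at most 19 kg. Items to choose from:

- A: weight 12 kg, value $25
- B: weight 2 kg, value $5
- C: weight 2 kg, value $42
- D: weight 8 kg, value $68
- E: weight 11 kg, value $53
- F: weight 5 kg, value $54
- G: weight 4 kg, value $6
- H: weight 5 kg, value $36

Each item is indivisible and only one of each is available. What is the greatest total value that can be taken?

$170

Check high-value combinations within 19 kg:
- C+D+F+G: weight 2+8+5+4=19, value 42+68+54+6=170
- B+C+D+F: weight 2+2+8+5=17, value 5+42+68+54=169
- C+D+F: weight 2+8+5=15, value 42+68+54=164
Best: $170.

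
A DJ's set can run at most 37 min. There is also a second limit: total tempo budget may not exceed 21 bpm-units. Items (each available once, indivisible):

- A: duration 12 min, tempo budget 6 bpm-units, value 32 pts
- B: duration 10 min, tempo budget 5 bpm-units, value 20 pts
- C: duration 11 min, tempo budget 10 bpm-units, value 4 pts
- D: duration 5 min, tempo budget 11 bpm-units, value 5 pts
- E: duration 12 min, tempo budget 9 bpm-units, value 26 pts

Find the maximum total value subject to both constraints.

Feasible sets respecting both limits:
- A+B+E: duration 34, tempo budget 20, value 78
- A+E: duration 24, tempo budget 15, value 58
- A+B+C: duration 33, tempo budget 21, value 56
Best: 78 pts.

78 pts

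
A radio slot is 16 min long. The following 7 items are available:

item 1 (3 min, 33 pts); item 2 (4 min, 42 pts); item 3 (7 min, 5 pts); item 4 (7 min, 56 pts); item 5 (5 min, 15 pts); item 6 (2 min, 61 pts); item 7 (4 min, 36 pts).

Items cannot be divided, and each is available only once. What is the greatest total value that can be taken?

Check high-value combinations within 16 min:
- item 1+item 2+item 4+item 6: duration 3+4+7+2=16, value 33+42+56+61=192
- item 1+item 4+item 6+item 7: duration 3+7+2+4=16, value 33+56+61+36=186
- item 1+item 2+item 6+item 7: duration 3+4+2+4=13, value 33+42+61+36=172
Best: 192 pts.

192 pts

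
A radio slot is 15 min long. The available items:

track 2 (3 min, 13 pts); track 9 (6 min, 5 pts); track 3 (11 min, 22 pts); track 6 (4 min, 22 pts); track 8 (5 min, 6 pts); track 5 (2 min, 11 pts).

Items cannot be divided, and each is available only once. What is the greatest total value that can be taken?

Check high-value combinations within 15 min:
- track 2+track 6+track 8+track 5: duration 3+4+5+2=14, value 13+22+6+11=52
- track 2+track 9+track 6+track 5: duration 3+6+4+2=15, value 13+5+22+11=51
- track 2+track 6+track 5: duration 3+4+2=9, value 13+22+11=46
- track 3+track 6: duration 11+4=15, value 22+22=44
Best: 52 pts.

52 pts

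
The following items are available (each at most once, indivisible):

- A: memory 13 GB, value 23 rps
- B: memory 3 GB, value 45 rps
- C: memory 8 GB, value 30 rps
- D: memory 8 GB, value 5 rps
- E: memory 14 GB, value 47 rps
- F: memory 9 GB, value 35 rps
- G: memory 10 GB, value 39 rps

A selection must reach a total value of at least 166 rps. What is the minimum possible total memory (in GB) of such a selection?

36

Subsets with value ≥ 166, sorted by total memory:
- B+E+F+G: memory 36, value 166
- A+B+C+F+G: memory 43, value 172
- B+C+D+E+G: memory 43, value 166
Minimum memory: 36 GB.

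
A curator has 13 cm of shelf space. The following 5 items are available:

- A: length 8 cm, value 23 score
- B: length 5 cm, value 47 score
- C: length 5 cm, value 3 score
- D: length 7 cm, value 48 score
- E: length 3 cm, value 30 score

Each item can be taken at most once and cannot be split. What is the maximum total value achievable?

95 score

Check high-value combinations within 13 cm:
- B+D: length 5+7=12, value 47+48=95
- B+C+E: length 5+5+3=13, value 47+3+30=80
- D+E: length 7+3=10, value 48+30=78
- B+E: length 5+3=8, value 47+30=77
- A+B: length 8+5=13, value 23+47=70
Best: 95 score.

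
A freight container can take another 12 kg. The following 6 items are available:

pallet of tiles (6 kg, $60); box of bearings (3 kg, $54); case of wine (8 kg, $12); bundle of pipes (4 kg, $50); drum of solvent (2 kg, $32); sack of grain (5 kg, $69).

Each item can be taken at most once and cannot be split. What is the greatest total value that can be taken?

Check high-value combinations within 12 kg:
- box of bearings+bundle of pipes+sack of grain: weight 3+4+5=12, value 54+50+69=173
- box of bearings+drum of solvent+sack of grain: weight 3+2+5=10, value 54+32+69=155
- bundle of pipes+drum of solvent+sack of grain: weight 4+2+5=11, value 50+32+69=151
Best: $173.

$173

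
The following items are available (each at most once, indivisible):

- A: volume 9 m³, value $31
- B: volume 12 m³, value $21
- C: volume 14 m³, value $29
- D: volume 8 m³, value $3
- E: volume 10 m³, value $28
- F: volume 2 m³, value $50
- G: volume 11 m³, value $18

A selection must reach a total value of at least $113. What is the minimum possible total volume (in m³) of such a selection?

32

Subsets with value ≥ 113, sorted by total volume:
- A+E+F+G: volume 32, value 127
- A+B+E+F: volume 33, value 130
- A+C+D+F: volume 33, value 113
Minimum volume: 32 m³.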